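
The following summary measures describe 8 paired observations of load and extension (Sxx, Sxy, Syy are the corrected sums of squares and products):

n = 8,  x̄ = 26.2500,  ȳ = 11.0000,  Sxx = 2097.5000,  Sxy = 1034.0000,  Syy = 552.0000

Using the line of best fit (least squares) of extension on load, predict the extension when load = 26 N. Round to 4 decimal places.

b = Sxy/Sxx = 1034/2097.5 = 0.492968
a = ȳ − b·x̄ = 11 − 0.492968·26.25 = -1.940405
ŷ(26) = a + b·26 = -1.940405 + 0.492968·26 = 10.876758

10.8768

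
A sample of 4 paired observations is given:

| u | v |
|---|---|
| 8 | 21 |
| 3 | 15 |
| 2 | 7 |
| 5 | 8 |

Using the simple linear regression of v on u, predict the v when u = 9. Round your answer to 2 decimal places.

20.79

n = 4, Σx = 18, Σy = 51, Σxy = 267, Σx² = 102
Sxx = Σx² − (Σx)²/n = 102 − 81 = 21
Sxy = Σxy − (Σx)(Σy)/n = 267 − 229.5 = 37.5
b = Sxy/Sxx = 37.5/21 = 1.785714
a = ȳ − b·x̄ = 12.75 − 1.785714·4.5 = 4.714286
ŷ(9) = a + b·9 = 4.714286 + 1.785714·9 = 20.785714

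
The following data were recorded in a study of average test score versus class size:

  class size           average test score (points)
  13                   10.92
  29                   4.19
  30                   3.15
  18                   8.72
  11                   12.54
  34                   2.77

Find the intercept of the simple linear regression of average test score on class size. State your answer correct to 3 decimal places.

16.765

n = 6, Σx = 135, Σy = 42.29, Σxy = 747.05, Σx² = 3511
Sxx = Σx² − (Σx)²/n = 3511 − 3037.5 = 473.5
Sxy = Σxy − (Σx)(Σy)/n = 747.05 − 951.525 = -204.475
b = Sxy/Sxx = -204.475/473.5 = -0.431837
a = ȳ − b·x̄ = 7.048333 − (-0.431837)·22.5 = 16.764674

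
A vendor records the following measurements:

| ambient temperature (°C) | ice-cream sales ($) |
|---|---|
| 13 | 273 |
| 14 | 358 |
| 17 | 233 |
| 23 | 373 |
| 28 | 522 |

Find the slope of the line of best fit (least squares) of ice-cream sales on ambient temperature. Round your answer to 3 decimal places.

14.173

n = 5, Σx = 95, Σy = 1759, Σxy = 35717, Σx² = 1967
Sxx = Σx² − (Σx)²/n = 1967 − 1805 = 162
Sxy = Σxy − (Σx)(Σy)/n = 35717 − 33421 = 2296
b = Sxy/Sxx = 2296/162 = 14.172840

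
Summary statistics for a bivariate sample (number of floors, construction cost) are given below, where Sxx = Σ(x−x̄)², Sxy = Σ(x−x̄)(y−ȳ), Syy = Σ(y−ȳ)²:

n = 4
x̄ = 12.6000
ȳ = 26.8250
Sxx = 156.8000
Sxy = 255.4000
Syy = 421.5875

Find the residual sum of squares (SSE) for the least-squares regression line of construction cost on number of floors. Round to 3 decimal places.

5.585

b = Sxy/Sxx = 255.4/156.8 = 1.628827
SSE = Syy − b·Sxy = 421.5875 − 1.628827·255.4 = 5.585204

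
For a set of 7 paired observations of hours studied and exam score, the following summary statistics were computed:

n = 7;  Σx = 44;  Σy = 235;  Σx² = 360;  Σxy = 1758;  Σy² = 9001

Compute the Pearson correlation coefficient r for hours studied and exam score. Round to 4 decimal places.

0.9222

Sxx = Σx² − (Σx)²/n = 360 − 276.571429 = 83.428571
Sxy = Σxy − (Σx)(Σy)/n = 1758 − 1477.142857 = 280.857143
Syy = Σy² − (Σy)²/n = 9001 − 7889.285714 = 1111.714286
r = Sxy/√(Sxx·Syy) = 280.857143/√(92748.734694) = 280.857143/304.546769 = 0.922214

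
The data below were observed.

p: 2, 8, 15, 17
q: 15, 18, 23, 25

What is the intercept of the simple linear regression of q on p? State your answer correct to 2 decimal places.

13.29

n = 4, Σx = 42, Σy = 81, Σxy = 944, Σx² = 582
Sxx = Σx² − (Σx)²/n = 582 − 441 = 141
Sxy = Σxy − (Σx)(Σy)/n = 944 − 850.5 = 93.5
b = Sxy/Sxx = 93.5/141 = 0.663121
a = ȳ − b·x̄ = 20.25 − 0.663121·10.5 = 13.287234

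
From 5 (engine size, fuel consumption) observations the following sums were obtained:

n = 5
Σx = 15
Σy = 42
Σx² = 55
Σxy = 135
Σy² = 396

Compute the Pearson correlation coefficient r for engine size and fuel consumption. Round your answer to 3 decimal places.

Sxx = Σx² − (Σx)²/n = 55 − 45 = 10
Sxy = Σxy − (Σx)(Σy)/n = 135 − 126 = 9
Syy = Σy² − (Σy)²/n = 396 − 352.8 = 43.2
r = Sxy/√(Sxx·Syy) = 9/√(432) = 9/20.784610 = 0.433013

0.433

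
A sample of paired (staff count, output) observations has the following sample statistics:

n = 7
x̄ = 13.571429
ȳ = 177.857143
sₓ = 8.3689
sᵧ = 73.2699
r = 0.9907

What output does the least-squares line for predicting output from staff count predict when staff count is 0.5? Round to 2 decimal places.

64.48

b = r · sᵧ/sₓ = 0.9907 · 73.2699/8.3689 = 8.673600
a = ȳ − b·x̄ = 177.857143 − 8.673600·13.571429 = 60.143998
ŷ(0.5) = a + b·0.5 = 60.143998 + 8.673600·0.5 = 64.480798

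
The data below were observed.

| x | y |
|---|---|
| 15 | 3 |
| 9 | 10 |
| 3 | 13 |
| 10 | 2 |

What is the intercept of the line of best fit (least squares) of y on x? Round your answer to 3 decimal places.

15.265

n = 4, Σx = 37, Σy = 28, Σxy = 194, Σx² = 415
Sxx = Σx² − (Σx)²/n = 415 − 342.25 = 72.75
Sxy = Σxy − (Σx)(Σy)/n = 194 − 259 = -65
b = Sxy/Sxx = -65/72.75 = -0.893471
a = ȳ − b·x̄ = 7 − (-0.893471)·9.25 = 15.264605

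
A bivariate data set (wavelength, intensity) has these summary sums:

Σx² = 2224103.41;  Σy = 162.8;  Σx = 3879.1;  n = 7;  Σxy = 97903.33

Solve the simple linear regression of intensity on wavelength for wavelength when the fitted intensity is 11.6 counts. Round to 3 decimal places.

Sxx = Σx² − (Σx)²/n = 2224103.41 − 2149630.972857 = 74472.437143
Sxy = Σxy − (Σx)(Σy)/n = 97903.33 − 90216.782857 = 7686.547143
b = Sxy/Sxx = 7686.547143/74472.437143 = 0.103213
a = ȳ − b·x̄ = 23.257143 − 0.103213·554.157143 = -33.939253
Set a + b·x = 11.6: x = (11.6 − (-33.939253)) / 0.103213 = 441.214905

441.215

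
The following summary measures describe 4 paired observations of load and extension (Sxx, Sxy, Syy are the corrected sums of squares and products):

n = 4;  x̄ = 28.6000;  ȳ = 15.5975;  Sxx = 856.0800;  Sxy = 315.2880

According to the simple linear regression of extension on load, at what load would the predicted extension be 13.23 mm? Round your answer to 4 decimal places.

b = Sxy/Sxx = 315.288/856.08 = 0.368293
a = ȳ − b·x̄ = 15.5975 − 0.368293·28.6 = 5.064329
Set a + b·x = 13.23: x = (13.23 − 5.064329) / 0.368293 = 22.171689

22.1717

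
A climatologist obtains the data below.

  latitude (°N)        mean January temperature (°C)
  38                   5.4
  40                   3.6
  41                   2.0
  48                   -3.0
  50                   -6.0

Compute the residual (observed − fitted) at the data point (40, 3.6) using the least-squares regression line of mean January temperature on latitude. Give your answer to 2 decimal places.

0.15

n = 5, Σx = 217, Σy = 2, Σxy = -12.8, Σx² = 9529
Sxx = Σx² − (Σx)²/n = 9529 − 9417.8 = 111.2
Sxy = Σxy − (Σx)(Σy)/n = -12.8 − 86.8 = -99.6
b = Sxy/Sxx = -99.6/111.2 = -0.895683
a = ȳ − b·x̄ = 0.4 − (-0.895683)·43.4 = 39.272662
ŷ(40) = 39.272662 + (-0.895683)·40 = 3.445324
residual = y − ŷ = 3.6 − 3.445324 = 0.154676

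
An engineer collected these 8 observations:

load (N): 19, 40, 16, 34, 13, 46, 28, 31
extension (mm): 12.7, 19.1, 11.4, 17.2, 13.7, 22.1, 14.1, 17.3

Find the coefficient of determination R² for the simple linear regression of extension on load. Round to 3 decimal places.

n = 8, Σx = 227, Σy = 127.6, Σxy = 3898.3, Σx² = 7403, Σy² = 2126.1
Sxx = Σx² − (Σx)²/n = 7403 − 6441.125 = 961.875
Sxy = Σxy − (Σx)(Σy)/n = 3898.3 − 3620.65 = 277.65
Syy = Σy² − (Σy)²/n = 2126.1 − 2035.22 = 90.88
R² = Sxy²/(Sxx·Syy) = (277.65)²/(961.875·90.88) = 0.881878

0.882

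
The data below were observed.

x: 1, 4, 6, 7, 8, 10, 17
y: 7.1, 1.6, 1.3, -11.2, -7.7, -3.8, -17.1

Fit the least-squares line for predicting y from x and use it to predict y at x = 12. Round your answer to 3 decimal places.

n = 7, Σx = 53, Σy = -29.8, Σxy = -447.4, Σx² = 555
Sxx = Σx² − (Σx)²/n = 555 − 401.285714 = 153.714286
Sxy = Σxy − (Σx)(Σy)/n = -447.4 − (-225.628571) = -221.771429
b = Sxy/Sxx = -221.771429/153.714286 = -1.442751
a = ȳ − b·x̄ = -4.257143 − (-1.442751)·7.571429 = 6.666543
ŷ(12) = a + b·12 = 6.666543 + (-1.442751)·12 = -10.646468

-10.646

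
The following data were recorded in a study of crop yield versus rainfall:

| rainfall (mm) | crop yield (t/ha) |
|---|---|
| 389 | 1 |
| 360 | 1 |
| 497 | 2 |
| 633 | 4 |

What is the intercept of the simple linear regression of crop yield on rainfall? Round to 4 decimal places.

n = 4, Σx = 1879, Σy = 8, Σxy = 4275, Σx² = 928619
Sxx = Σx² − (Σx)²/n = 928619 − 882660.25 = 45958.75
Sxy = Σxy − (Σx)(Σy)/n = 4275 − 3758 = 517
b = Sxy/Sxx = 517/45958.75 = 0.011249
a = ȳ − b·x̄ = 2 − 0.011249·469.75 = -3.284320

-3.2843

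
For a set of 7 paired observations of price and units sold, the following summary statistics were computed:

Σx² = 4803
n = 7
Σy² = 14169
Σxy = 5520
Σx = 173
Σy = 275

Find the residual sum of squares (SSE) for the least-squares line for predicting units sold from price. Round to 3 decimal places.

Sxx = Σx² − (Σx)²/n = 4803 − 4275.571429 = 527.428571
Sxy = Σxy − (Σx)(Σy)/n = 5520 − 6796.428571 = -1276.428571
Syy = Σy² − (Σy)²/n = 14169 − 10803.571429 = 3365.428571
b = Sxy/Sxx = -1276.428571/527.428571 = -2.420098
SSE = Syy − b·Sxy = 3365.428571 − (-2.420098)·(-1276.428571) = 276.346966

276.347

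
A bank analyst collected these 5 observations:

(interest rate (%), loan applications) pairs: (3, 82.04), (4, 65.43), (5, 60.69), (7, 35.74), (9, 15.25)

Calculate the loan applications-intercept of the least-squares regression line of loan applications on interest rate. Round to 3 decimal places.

n = 5, Σx = 28, Σy = 259.15, Σxy = 1198.72, Σx² = 180
Sxx = Σx² − (Σx)²/n = 180 − 156.8 = 23.2
Sxy = Σxy − (Σx)(Σy)/n = 1198.72 − 1451.24 = -252.52
b = Sxy/Sxx = -252.52/23.2 = -10.884483
a = ȳ − b·x̄ = 51.83 − (-10.884483)·5.6 = 112.783103

112.783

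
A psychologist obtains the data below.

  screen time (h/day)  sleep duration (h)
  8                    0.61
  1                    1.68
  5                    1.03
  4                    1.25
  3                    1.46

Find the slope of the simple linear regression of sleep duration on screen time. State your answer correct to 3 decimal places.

n = 5, Σx = 21, Σy = 6.03, Σxy = 21.09, Σx² = 115
Sxx = Σx² − (Σx)²/n = 115 − 88.2 = 26.8
Sxy = Σxy − (Σx)(Σy)/n = 21.09 − 25.326 = -4.236
b = Sxy/Sxx = -4.236/26.8 = -0.158060

-0.158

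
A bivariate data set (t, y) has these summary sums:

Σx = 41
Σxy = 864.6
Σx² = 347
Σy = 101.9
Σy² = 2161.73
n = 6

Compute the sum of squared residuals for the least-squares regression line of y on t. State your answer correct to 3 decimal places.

Sxx = Σx² − (Σx)²/n = 347 − 280.166667 = 66.833333
Sxy = Σxy − (Σx)(Σy)/n = 864.6 − 696.316667 = 168.283333
Syy = Σy² − (Σy)²/n = 2161.73 − 1730.601667 = 431.128333
b = Sxy/Sxx = 168.283333/66.833333 = 2.517955
SSE = Syy − b·Sxy = 431.128333 − 2.517955·168.283333 = 7.398454

7.398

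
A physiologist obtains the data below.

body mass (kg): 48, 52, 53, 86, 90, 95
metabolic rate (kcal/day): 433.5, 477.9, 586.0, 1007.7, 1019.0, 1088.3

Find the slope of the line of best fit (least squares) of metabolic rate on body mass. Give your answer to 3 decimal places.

n = 6, Σx = 424, Σy = 4612.4, Σxy = 358477.5, Σx² = 32338
Sxx = Σx² − (Σx)²/n = 32338 − 29962.666667 = 2375.333333
Sxy = Σxy − (Σx)(Σy)/n = 358477.5 − 325942.933333 = 32534.566667
b = Sxy/Sxx = 32534.566667/2375.333333 = 13.696843

13.697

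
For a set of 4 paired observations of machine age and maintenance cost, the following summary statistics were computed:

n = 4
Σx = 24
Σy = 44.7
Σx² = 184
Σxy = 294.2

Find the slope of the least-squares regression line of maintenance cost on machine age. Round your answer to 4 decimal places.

Sxx = Σx² − (Σx)²/n = 184 − 144 = 40
Sxy = Σxy − (Σx)(Σy)/n = 294.2 − 268.2 = 26
b = Sxy/Sxx = 26/40 = 0.65

0.6500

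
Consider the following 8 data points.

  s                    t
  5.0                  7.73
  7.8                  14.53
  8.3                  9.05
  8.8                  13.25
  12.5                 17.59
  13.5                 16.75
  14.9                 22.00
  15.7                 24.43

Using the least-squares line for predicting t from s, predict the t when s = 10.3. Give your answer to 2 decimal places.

n = 8, Σx = 86.5, Σy = 125.33, Σxy = 1501.05, Σx² = 1039.17
Sxx = Σx² − (Σx)²/n = 1039.17 − 935.28125 = 103.88875
Sxy = Σxy − (Σx)(Σy)/n = 1501.05 − 1355.130625 = 145.919375
b = Sxy/Sxx = 145.919375/103.88875 = 1.404573
a = ȳ − b·x̄ = 15.66625 − 1.404573·10.8125 = 0.479300
ŷ(10.3) = a + b·10.3 = 0.479300 + 1.404573·10.3 = 14.946406

14.95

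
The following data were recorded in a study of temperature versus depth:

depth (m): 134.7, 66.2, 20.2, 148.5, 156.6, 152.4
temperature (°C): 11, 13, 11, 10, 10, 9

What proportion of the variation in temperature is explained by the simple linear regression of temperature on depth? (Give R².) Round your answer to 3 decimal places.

n = 6, Σx = 678.6, Σy = 64, Σxy = 6987.1, Σx² = 92736.14, Σy² = 692
Sxx = Σx² − (Σx)²/n = 92736.14 − 76749.66 = 15986.48
Sxy = Σxy − (Σx)(Σy)/n = 6987.1 − 7238.4 = -251.3
Syy = Σy² − (Σy)²/n = 692 − 682.666667 = 9.333333
R² = Sxy²/(Sxx·Syy) = (-251.3)²/(15986.48·9.333333) = 0.423248

0.423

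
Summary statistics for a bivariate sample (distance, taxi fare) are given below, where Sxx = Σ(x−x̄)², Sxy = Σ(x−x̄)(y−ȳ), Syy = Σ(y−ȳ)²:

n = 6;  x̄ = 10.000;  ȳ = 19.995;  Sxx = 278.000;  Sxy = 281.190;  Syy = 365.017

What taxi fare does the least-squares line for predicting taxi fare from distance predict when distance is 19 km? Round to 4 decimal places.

b = Sxy/Sxx = 281.19/278 = 1.011475
a = ȳ − b·x̄ = 19.995 − 1.011475·10 = 9.880252
ŷ(19) = a + b·19 = 9.880252 + 1.011475·19 = 29.098273

29.0983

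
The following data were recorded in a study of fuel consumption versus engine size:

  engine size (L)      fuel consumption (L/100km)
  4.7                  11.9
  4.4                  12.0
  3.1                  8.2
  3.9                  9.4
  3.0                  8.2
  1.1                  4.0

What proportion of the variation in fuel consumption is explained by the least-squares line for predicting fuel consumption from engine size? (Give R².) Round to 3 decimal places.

0.974

n = 6, Σx = 20.2, Σy = 53.7, Σxy = 199.81, Σx² = 76.48, Σy² = 524.45
Sxx = Σx² − (Σx)²/n = 76.48 − 68.006667 = 8.473333
Sxy = Σxy − (Σx)(Σy)/n = 199.81 − 180.79 = 19.02
Syy = Σy² − (Σy)²/n = 524.45 − 480.615 = 43.835
R² = Sxy²/(Sxx·Syy) = (19.02)²/(8.473333·43.835) = 0.973970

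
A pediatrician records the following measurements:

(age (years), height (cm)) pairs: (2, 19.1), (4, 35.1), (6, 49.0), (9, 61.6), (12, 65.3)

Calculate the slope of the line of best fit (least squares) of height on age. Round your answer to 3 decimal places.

4.619

n = 5, Σx = 33, Σy = 230.1, Σxy = 1810.6, Σx² = 281
Sxx = Σx² − (Σx)²/n = 281 − 217.8 = 63.2
Sxy = Σxy − (Σx)(Σy)/n = 1810.6 − 1518.66 = 291.94
b = Sxy/Sxx = 291.94/63.2 = 4.619304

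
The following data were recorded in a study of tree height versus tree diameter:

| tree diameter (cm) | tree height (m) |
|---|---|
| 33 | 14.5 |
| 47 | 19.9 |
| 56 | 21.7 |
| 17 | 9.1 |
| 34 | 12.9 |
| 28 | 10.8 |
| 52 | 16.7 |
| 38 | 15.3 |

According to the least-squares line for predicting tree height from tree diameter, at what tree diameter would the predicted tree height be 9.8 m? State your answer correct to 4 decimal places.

20.9173

n = 8, Σx = 305, Σy = 120.9, Σxy = 4974.5, Σx² = 12811
Sxx = Σx² − (Σx)²/n = 12811 − 11628.125 = 1182.875
Sxy = Σxy − (Σx)(Σy)/n = 4974.5 − 4609.3125 = 365.1875
b = Sxy/Sxx = 365.1875/1182.875 = 0.308729
a = ȳ − b·x̄ = 15.1125 − 0.308729·38.125 = 3.342217
Set a + b·x = 9.8: x = (9.8 − 3.342217) / 0.308729 = 20.917337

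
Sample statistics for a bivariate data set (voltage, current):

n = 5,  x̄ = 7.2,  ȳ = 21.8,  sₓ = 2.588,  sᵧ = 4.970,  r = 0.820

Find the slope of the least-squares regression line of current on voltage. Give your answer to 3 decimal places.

b = r · sᵧ/sₓ = 0.82 · 4.97/2.588 = 1.574730

1.575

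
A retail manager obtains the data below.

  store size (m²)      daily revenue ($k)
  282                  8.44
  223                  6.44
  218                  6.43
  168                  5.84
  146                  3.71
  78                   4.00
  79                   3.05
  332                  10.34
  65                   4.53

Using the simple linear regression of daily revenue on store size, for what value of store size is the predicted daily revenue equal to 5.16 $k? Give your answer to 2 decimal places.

n = 9, Σx = 1591, Σy = 52.78, Σxy = 11021, Σx² = 353091
Sxx = Σx² − (Σx)²/n = 353091 − 281253.444444 = 71837.555556
Sxy = Σxy − (Σx)(Σy)/n = 11021 − 9330.331111 = 1690.668889
b = Sxy/Sxx = 1690.668889/71837.555556 = 0.023535
a = ȳ − b·x̄ = 5.864444 − 0.023535·176.777778 = 1.704048
Set a + b·x = 5.16: x = (5.16 − 1.704048) / 0.023535 = 146.845502

146.85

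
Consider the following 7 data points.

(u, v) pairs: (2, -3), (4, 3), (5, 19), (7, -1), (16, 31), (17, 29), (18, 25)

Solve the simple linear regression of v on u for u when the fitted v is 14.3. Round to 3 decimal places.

n = 7, Σx = 69, Σy = 103, Σxy = 1533, Σx² = 963
Sxx = Σx² − (Σx)²/n = 963 − 680.142857 = 282.857143
Sxy = Σxy − (Σx)(Σy)/n = 1533 − 1015.285714 = 517.714286
b = Sxy/Sxx = 517.714286/282.857143 = 1.830303
a = ȳ − b·x̄ = 14.714286 − 1.830303·9.857143 = -3.327273
Set a + b·x = 14.3: x = (14.3 − (-3.327273)) / 1.830303 = 9.630795

9.631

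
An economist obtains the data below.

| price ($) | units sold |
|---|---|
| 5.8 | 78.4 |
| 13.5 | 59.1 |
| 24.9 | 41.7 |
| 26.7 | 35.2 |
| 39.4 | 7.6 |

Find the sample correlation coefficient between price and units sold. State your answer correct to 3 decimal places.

n = 5, Σx = 110.3, Σy = 222, Σxy = 3530.18, Σx² = 3101.15, Σy² = 12675.06
Sxx = Σx² − (Σx)²/n = 3101.15 − 2433.218 = 667.932
Sxy = Σxy − (Σx)(Σy)/n = 3530.18 − 4897.32 = -1367.14
Syy = Σy² − (Σy)²/n = 12675.06 − 9856.8 = 2818.26
r = Sxy/√(Sxx·Syy) = -1367.14/√(1882406.03832) = -1367.14/1372.008031 = -0.996452

-0.996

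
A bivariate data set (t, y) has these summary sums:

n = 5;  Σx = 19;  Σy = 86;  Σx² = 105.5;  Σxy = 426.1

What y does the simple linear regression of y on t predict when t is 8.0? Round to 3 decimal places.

Sxx = Σx² − (Σx)²/n = 105.5 − 72.2 = 33.3
Sxy = Σxy − (Σx)(Σy)/n = 426.1 − 326.8 = 99.3
b = Sxy/Sxx = 99.3/33.3 = 2.981982
a = ȳ − b·x̄ = 17.2 − 2.981982·3.8 = 5.868468
ŷ(8.0) = a + b·8.0 = 5.868468 + 2.981982·8 = 29.724324

29.724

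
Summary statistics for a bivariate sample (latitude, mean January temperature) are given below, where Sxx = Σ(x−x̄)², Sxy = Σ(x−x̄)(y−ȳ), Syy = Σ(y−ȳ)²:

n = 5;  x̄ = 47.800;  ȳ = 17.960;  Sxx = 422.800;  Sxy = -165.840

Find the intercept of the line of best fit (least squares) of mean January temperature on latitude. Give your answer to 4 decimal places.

36.7092

b = Sxy/Sxx = -165.84/422.8 = -0.392242
a = ȳ − b·x̄ = 17.96 − (-0.392242)·47.8 = 36.709177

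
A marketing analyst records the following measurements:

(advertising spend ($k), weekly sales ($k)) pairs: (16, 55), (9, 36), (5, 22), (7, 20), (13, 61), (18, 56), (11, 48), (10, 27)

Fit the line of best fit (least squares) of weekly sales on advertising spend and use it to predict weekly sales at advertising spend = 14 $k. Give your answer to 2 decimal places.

n = 8, Σx = 89, Σy = 325, Σxy = 4053, Σx² = 1125
Sxx = Σx² − (Σx)²/n = 1125 − 990.125 = 134.875
Sxy = Σxy − (Σx)(Σy)/n = 4053 − 3615.625 = 437.375
b = Sxy/Sxx = 437.375/134.875 = 3.242817
a = ȳ − b·x̄ = 40.625 − 3.242817·11.125 = 4.548656
ŷ(14) = a + b·14 = 4.548656 + 3.242817·14 = 49.948100

49.95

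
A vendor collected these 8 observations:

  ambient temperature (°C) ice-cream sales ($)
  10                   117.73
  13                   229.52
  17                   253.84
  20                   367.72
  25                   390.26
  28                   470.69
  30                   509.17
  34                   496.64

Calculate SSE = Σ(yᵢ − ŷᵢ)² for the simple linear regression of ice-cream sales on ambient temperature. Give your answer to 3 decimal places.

n = 8, Σx = 177, Σy = 2835.57, Σxy = 70927.42, Σx² = 4423, Σy² = 1145949.8495
Sxx = Σx² − (Σx)²/n = 4423 − 3916.125 = 506.875
Sxy = Σxy − (Σx)(Σy)/n = 70927.42 − 62736.98625 = 8190.43375
Syy = Σy² − (Σy)²/n = 1145949.8495 − 1005057.153112 = 140892.696388
b = Sxy/Sxx = 8190.43375/506.875 = 16.158686
SSE = Syy − b·Sxy = 140892.696388 − 16.158686·8190.43375 = 8546.052712

8546.053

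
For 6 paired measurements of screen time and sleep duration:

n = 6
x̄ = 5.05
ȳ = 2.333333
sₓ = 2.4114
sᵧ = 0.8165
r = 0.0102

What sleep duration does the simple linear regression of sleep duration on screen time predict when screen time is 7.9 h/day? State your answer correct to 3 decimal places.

b = r · sᵧ/sₓ = 0.0102 · 0.8165/2.4114 = 0.003454
a = ȳ − b·x̄ = 2.333333 − 0.003454·5.05 = 2.315892
ŷ(7.9) = a + b·7.9 = 2.315892 + 0.003454·7.9 = 2.343176

2.343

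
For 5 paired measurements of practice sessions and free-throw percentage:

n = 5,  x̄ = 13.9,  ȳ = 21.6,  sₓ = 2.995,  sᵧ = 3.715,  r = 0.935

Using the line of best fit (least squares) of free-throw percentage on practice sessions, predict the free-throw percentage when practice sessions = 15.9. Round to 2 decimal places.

23.92

b = r · sᵧ/sₓ = 0.935 · 3.715/2.995 = 1.159775
a = ȳ − b·x̄ = 21.6 − 1.159775·13.9 = 5.479133
ŷ(15.9) = a + b·15.9 = 5.479133 + 1.159775·15.9 = 23.919549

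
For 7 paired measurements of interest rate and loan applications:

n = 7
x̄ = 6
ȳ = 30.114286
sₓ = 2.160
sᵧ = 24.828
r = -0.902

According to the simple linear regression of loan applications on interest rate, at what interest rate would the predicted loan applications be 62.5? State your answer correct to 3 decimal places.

2.876

b = r · sᵧ/sₓ = -0.902 · 24.828/2.16 = -10.367989
a = ȳ − b·x̄ = 30.114286 − (-10.367989)·6 = 92.322219
Set a + b·x = 62.5: x = (62.5 − 92.322219) / (-10.367989) = 2.876375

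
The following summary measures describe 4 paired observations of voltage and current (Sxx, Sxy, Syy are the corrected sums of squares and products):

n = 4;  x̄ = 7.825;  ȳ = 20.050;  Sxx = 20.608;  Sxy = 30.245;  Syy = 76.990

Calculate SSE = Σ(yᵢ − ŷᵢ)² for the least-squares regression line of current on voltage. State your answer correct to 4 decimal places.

b = Sxy/Sxx = 30.245/20.608 = 1.467634
SSE = Syy − b·Sxy = 76.99 − 1.467634·30.245 = 32.601412

32.6014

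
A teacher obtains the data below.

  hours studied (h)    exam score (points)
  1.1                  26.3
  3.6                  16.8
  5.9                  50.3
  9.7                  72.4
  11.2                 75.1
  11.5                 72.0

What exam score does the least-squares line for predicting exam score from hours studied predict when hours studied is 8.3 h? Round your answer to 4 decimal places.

n = 6, Σx = 43, Σy = 312.9, Σxy = 2757.58, Σx² = 400.76
Sxx = Σx² − (Σx)²/n = 400.76 − 308.166667 = 92.593333
Sxy = Σxy − (Σx)(Σy)/n = 2757.58 − 2242.45 = 515.13
b = Sxy/Sxx = 515.13/92.593333 = 5.563359
a = ȳ − b·x̄ = 52.15 − 5.563359·7.166667 = 12.279257
ŷ(8.3) = a + b·8.3 = 12.279257 + 5.563359·8.3 = 58.455141

58.4551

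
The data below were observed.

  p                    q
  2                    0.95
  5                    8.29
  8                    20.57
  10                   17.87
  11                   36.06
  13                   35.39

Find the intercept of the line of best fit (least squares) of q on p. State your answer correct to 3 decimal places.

n = 6, Σx = 49, Σy = 119.13, Σxy = 1243.34, Σx² = 483
Sxx = Σx² − (Σx)²/n = 483 − 400.166667 = 82.833333
Sxy = Σxy − (Σx)(Σy)/n = 1243.34 − 972.895 = 270.445
b = Sxy/Sxx = 270.445/82.833333 = 3.264930
a = ȳ − b·x̄ = 19.855 − 3.264930·8.166667 = -6.808592

-6.809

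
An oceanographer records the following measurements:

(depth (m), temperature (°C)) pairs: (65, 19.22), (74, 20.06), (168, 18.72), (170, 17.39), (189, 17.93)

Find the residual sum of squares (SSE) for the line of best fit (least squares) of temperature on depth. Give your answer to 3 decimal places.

1.342

n = 5, Σx = 666, Σy = 93.32, Σxy = 12223.77, Σx² = 102546, Σy² = 1746.1474
Sxx = Σx² − (Σx)²/n = 102546 − 88711.2 = 13834.8
Sxy = Σxy − (Σx)(Σy)/n = 12223.77 − 12430.224 = -206.454
Syy = Σy² − (Σy)²/n = 1746.1474 − 1741.72448 = 4.42292
b = Sxy/Sxx = -206.454/13834.8 = -0.014923
SSE = Syy − b·Sxy = 4.42292 − (-0.014923)·(-206.454) = 1.342048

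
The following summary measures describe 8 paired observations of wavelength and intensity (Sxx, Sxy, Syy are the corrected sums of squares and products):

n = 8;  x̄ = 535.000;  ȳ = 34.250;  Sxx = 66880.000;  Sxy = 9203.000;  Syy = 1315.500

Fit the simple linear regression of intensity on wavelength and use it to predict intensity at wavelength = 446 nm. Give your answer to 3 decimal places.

b = Sxy/Sxx = 9203/66880 = 0.137605
a = ȳ − b·x̄ = 34.25 − 0.137605·535 = -39.368496
ŷ(446) = a + b·446 = -39.368496 + 0.137605·446 = 22.003185

22.003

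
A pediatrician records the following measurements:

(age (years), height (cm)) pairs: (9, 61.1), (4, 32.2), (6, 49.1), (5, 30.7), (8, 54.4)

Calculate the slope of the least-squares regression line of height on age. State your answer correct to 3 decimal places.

6.163

n = 5, Σx = 32, Σy = 227.5, Σxy = 1562, Σx² = 222
Sxx = Σx² − (Σx)²/n = 222 − 204.8 = 17.2
Sxy = Σxy − (Σx)(Σy)/n = 1562 − 1456 = 106
b = Sxy/Sxx = 106/17.2 = 6.162791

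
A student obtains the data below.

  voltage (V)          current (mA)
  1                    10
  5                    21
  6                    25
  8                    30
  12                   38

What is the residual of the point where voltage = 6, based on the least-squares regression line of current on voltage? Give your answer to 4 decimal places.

n = 5, Σx = 32, Σy = 124, Σxy = 961, Σx² = 270
Sxx = Σx² − (Σx)²/n = 270 − 204.8 = 65.2
Sxy = Σxy − (Σx)(Σy)/n = 961 − 793.6 = 167.4
b = Sxy/Sxx = 167.4/65.2 = 2.567485
a = ȳ − b·x̄ = 24.8 − 2.567485·6.4 = 8.368098
ŷ(6) = 8.368098 + 2.567485·6 = 23.773006
residual = y − ŷ = 25 − 23.773006 = 1.226994

1.2270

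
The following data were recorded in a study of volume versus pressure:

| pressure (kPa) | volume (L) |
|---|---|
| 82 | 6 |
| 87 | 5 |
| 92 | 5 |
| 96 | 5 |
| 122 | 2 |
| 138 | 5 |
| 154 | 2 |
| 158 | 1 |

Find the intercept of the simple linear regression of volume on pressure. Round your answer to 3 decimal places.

n = 8, Σx = 929, Σy = 31, Σxy = 3267, Σx² = 114581
Sxx = Σx² − (Σx)²/n = 114581 − 107880.125 = 6700.875
Sxy = Σxy − (Σx)(Σy)/n = 3267 − 3599.875 = -332.875
b = Sxy/Sxx = -332.875/6700.875 = -0.049676
a = ȳ − b·x̄ = 3.875 − (-0.049676)·116.125 = 9.643666

9.644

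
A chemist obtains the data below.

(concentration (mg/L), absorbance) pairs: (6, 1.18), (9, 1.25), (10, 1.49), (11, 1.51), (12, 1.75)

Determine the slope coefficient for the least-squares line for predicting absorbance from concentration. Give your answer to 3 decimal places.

0.090

n = 5, Σx = 48, Σy = 7.18, Σxy = 70.84, Σx² = 482
Sxx = Σx² − (Σx)²/n = 482 − 460.8 = 21.2
Sxy = Σxy − (Σx)(Σy)/n = 70.84 − 68.928 = 1.912
b = Sxy/Sxx = 1.912/21.2 = 0.090189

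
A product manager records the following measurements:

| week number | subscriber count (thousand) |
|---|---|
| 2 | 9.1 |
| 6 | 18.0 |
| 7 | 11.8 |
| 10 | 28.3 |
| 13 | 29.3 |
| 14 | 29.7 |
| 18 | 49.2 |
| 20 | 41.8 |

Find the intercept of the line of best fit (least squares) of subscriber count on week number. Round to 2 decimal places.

n = 8, Σx = 90, Σy = 217.2, Σxy = 3010.1, Σx² = 1278
Sxx = Σx² − (Σx)²/n = 1278 − 1012.5 = 265.5
Sxy = Σxy − (Σx)(Σy)/n = 3010.1 − 2443.5 = 566.6
b = Sxy/Sxx = 566.6/265.5 = 2.134087
a = ȳ − b·x̄ = 27.15 − 2.134087·11.25 = 3.141525

3.14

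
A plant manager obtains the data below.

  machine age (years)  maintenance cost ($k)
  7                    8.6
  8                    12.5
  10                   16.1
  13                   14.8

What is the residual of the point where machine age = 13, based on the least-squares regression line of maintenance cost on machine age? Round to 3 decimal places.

n = 4, Σx = 38, Σy = 52, Σxy = 513.6, Σx² = 382
Sxx = Σx² − (Σx)²/n = 382 − 361 = 21
Sxy = Σxy − (Σx)(Σy)/n = 513.6 − 494 = 19.6
b = Sxy/Sxx = 19.6/21 = 0.933333
a = ȳ − b·x̄ = 13 − 0.933333·9.5 = 4.133333
ŷ(13) = 4.133333 + 0.933333·13 = 16.266667
residual = y − ŷ = 14.8 − 16.266667 = -1.466667

-1.467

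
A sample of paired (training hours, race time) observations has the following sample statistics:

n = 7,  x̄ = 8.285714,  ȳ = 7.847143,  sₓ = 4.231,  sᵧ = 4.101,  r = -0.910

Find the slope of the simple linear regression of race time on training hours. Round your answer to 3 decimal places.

-0.882

b = r · sᵧ/sₓ = -0.91 · 4.101/4.231 = -0.882040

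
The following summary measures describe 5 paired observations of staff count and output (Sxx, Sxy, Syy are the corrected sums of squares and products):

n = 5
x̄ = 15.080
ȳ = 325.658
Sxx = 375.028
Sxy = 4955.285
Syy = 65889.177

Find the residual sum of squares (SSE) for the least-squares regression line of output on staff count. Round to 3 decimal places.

414.467

b = Sxy/Sxx = 4955.285/375.028 = 13.213107
SSE = Syy − b·Sxy = 65889.177 − 13.213107·4955.285 = 414.467295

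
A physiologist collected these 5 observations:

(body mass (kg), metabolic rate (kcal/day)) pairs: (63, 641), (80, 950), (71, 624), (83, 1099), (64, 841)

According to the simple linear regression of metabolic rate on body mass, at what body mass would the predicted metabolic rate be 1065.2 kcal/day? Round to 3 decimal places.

85.704

n = 5, Σx = 361, Σy = 4155, Σxy = 305728, Σx² = 26395
Sxx = Σx² − (Σx)²/n = 26395 − 26064.2 = 330.8
Sxy = Σxy − (Σx)(Σy)/n = 305728 − 299991 = 5737
b = Sxy/Sxx = 5737/330.8 = 17.342805
a = ȳ − b·x̄ = 831 − 17.342805·72.2 = -421.150544
Set a + b·x = 1065.2: x = (1065.2 − (-421.150544)) / 17.342805 = 85.704159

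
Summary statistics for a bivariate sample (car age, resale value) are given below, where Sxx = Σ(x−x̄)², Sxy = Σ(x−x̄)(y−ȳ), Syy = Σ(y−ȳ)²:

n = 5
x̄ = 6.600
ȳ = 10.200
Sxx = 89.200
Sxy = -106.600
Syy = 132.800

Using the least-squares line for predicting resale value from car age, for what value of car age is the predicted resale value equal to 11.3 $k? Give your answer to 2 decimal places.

b = Sxy/Sxx = -106.6/89.2 = -1.195067
a = ȳ − b·x̄ = 10.2 − (-1.195067)·6.6 = 18.087444
Set a + b·x = 11.3: x = (11.3 − 18.087444) / (-1.195067) = 5.679550

5.68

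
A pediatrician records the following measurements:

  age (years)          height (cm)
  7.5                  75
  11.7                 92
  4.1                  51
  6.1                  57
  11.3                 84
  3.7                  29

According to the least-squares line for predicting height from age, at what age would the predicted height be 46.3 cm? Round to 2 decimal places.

n = 6, Σx = 44.4, Σy = 388, Σxy = 3252.2, Σx² = 388.54
Sxx = Σx² − (Σx)²/n = 388.54 − 328.56 = 59.98
Sxy = Σxy − (Σx)(Σy)/n = 3252.2 − 2871.2 = 381
b = Sxy/Sxx = 381/59.98 = 6.352117
a = ȳ − b·x̄ = 64.666667 − 6.352117·7.4 = 17.660998
Set a + b·x = 46.3: x = (46.3 − 17.660998) / 6.352117 = 4.508576

4.51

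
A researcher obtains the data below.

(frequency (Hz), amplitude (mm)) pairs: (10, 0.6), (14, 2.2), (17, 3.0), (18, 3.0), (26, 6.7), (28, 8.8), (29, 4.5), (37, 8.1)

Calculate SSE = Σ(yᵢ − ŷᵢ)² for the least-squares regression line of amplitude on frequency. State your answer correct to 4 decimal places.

12.6129

n = 8, Σx = 179, Σy = 36.9, Σxy = 992.6, Σx² = 4579, Σy² = 231.39
Sxx = Σx² − (Σx)²/n = 4579 − 4005.125 = 573.875
Sxy = Σxy − (Σx)(Σy)/n = 992.6 − 825.6375 = 166.9625
Syy = Σy² − (Σy)²/n = 231.39 − 170.20125 = 61.18875
b = Sxy/Sxx = 166.9625/573.875 = 0.290939
SSE = Syy − b·Sxy = 61.18875 − 0.290939·166.9625 = 12.612882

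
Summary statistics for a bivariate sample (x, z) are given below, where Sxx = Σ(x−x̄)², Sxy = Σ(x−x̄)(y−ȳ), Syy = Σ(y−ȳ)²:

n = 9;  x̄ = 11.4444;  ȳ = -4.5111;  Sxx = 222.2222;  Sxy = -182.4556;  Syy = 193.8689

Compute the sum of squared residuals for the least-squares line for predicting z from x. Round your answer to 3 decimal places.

44.064

b = Sxy/Sxx = -182.4556/222.2222 = -0.821050
SSE = Syy − b·Sxy = 193.8689 − (-0.821050)·(-182.4556) = 44.063678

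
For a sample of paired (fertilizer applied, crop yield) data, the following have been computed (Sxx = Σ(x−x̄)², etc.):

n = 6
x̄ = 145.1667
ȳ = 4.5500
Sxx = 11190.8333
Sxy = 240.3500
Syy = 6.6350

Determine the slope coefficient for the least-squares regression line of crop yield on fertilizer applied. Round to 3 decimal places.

0.021

b = Sxy/Sxx = 240.35/11190.8333 = 0.021477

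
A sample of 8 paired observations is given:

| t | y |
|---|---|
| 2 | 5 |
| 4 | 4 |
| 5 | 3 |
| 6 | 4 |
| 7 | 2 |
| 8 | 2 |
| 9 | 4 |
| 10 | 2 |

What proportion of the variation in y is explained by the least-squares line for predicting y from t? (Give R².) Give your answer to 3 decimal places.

n = 8, Σx = 51, Σy = 26, Σxy = 151, Σx² = 375, Σy² = 94
Sxx = Σx² − (Σx)²/n = 375 − 325.125 = 49.875
Sxy = Σxy − (Σx)(Σy)/n = 151 − 165.75 = -14.75
Syy = Σy² − (Σy)²/n = 94 − 84.5 = 9.5
R² = Sxy²/(Sxx·Syy) = (-14.75)²/(49.875·9.5) = 0.459174

0.459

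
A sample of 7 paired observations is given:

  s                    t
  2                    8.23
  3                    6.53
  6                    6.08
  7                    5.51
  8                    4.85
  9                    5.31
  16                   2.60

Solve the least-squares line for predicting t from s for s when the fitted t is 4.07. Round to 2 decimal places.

n = 7, Σx = 51, Σy = 39.11, Σxy = 239.29, Σx² = 499
Sxx = Σx² − (Σx)²/n = 499 − 371.571429 = 127.428571
Sxy = Σxy − (Σx)(Σy)/n = 239.29 − 284.944286 = -45.654286
b = Sxy/Sxx = -45.654286/127.428571 = -0.358274
a = ȳ − b·x̄ = 5.587143 − (-0.358274)·7.285714 = 8.197422
Set a + b·x = 4.07: x = (4.07 − 8.197422) / (-0.358274) = 11.520308

11.52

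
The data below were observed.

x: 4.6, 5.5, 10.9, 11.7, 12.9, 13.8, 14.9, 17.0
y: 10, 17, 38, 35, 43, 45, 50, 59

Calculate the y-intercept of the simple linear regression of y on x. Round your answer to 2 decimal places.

-5.55

n = 8, Σx = 91.3, Σy = 297, Σxy = 3886.9, Σx² = 1174.97
Sxx = Σx² − (Σx)²/n = 1174.97 − 1041.96125 = 133.00875
Sxy = Σxy − (Σx)(Σy)/n = 3886.9 − 3389.5125 = 497.3875
b = Sxy/Sxx = 497.3875/133.00875 = 3.739510
a = ȳ − b·x̄ = 37.125 − 3.739510·11.4125 = -5.552154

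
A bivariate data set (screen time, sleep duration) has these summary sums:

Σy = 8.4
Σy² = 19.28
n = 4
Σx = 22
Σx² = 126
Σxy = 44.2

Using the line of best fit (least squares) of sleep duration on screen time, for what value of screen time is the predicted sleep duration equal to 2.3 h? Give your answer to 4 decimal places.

Sxx = Σx² − (Σx)²/n = 126 − 121 = 5
Sxy = Σxy − (Σx)(Σy)/n = 44.2 − 46.2 = -2
b = Sxy/Sxx = -2/5 = -0.4
a = ȳ − b·x̄ = 2.1 − (-0.4)·5.5 = 4.3
Set a + b·x = 2.3: x = (2.3 − 4.3) / (-0.4) = 5

5.0000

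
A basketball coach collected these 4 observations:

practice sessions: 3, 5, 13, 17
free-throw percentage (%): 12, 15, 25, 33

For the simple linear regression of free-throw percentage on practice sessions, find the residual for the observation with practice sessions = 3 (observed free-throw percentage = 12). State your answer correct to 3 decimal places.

n = 4, Σx = 38, Σy = 85, Σxy = 997, Σx² = 492
Sxx = Σx² − (Σx)²/n = 492 − 361 = 131
Sxy = Σxy − (Σx)(Σy)/n = 997 − 807.5 = 189.5
b = Sxy/Sxx = 189.5/131 = 1.446565
a = ȳ − b·x̄ = 21.25 − 1.446565·9.5 = 7.507634
ŷ(3) = 7.507634 + 1.446565·3 = 11.847328
residual = y − ŷ = 12 − 11.847328 = 0.152672

0.153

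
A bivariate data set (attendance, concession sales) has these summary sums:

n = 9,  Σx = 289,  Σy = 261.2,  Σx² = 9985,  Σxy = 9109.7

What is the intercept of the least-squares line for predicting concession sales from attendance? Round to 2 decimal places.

-3.88

Sxx = Σx² − (Σx)²/n = 9985 − 9280.111111 = 704.888889
Sxy = Σxy − (Σx)(Σy)/n = 9109.7 − 8387.422222 = 722.277778
b = Sxy/Sxx = 722.277778/704.888889 = 1.024669
a = ȳ − b·x̄ = 29.022222 − 1.024669·32.111111 = -3.881037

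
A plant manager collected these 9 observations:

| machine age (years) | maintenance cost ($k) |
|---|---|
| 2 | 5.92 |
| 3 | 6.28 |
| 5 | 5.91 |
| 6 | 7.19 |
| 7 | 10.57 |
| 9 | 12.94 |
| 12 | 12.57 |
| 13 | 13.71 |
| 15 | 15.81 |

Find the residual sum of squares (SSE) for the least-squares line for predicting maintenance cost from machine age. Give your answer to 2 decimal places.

11.81

n = 9, Σx = 72, Σy = 90.9, Σxy = 860.04, Σx² = 742, Σy² = 1036.2026
Sxx = Σx² − (Σx)²/n = 742 − 576 = 166
Sxy = Σxy − (Σx)(Σy)/n = 860.04 − 727.2 = 132.84
Syy = Σy² − (Σy)²/n = 1036.2026 − 918.09 = 118.1126
b = Sxy/Sxx = 132.84/166 = 0.800241
SSE = Syy − b·Sxy = 118.1126 − 0.800241·132.84 = 11.808590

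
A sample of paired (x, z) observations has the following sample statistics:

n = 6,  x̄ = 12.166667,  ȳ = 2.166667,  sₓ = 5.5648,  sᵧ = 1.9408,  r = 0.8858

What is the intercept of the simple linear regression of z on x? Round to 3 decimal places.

-1.592

b = r · sᵧ/sₓ = 0.8858 · 1.9408/5.5648 = 0.308935
a = ȳ − b·x̄ = 2.166667 − 0.308935·12.166667 = -1.592040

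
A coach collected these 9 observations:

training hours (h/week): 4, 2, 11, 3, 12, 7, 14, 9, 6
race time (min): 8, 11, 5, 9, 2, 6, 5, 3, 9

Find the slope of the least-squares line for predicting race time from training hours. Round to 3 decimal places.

-0.599

n = 9, Σx = 68, Σy = 58, Σxy = 353, Σx² = 656
Sxx = Σx² − (Σx)²/n = 656 − 513.777778 = 142.222222
Sxy = Σxy − (Σx)(Σy)/n = 353 − 438.222222 = -85.222222
b = Sxy/Sxx = -85.222222/142.222222 = -0.599219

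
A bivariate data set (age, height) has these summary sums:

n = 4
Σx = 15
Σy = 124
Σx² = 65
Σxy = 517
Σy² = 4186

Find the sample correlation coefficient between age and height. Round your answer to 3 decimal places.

0.951

Sxx = Σx² − (Σx)²/n = 65 − 56.25 = 8.75
Sxy = Σxy − (Σx)(Σy)/n = 517 − 465 = 52
Syy = Σy² − (Σy)²/n = 4186 − 3844 = 342
r = Sxy/√(Sxx·Syy) = 52/√(2992.5) = 52/54.703748 = 0.950575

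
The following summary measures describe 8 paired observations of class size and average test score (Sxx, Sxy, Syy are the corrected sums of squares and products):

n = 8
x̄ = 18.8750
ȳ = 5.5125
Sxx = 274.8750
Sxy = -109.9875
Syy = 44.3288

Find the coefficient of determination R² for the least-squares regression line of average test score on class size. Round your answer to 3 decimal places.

R² = Sxy²/(Sxx·Syy) = (-109.9875)²/(274.875·44.3288) = 0.992808

0.993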